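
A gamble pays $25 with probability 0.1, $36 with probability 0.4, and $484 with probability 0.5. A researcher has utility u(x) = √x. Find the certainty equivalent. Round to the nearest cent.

$193.21

E[u] = 0.1·√25 + 0.4·√36 + 0.5·√484 = 0.1·5 + 0.4·6 + 0.5·22 = 13.9
CE = (13.9)² = 193.21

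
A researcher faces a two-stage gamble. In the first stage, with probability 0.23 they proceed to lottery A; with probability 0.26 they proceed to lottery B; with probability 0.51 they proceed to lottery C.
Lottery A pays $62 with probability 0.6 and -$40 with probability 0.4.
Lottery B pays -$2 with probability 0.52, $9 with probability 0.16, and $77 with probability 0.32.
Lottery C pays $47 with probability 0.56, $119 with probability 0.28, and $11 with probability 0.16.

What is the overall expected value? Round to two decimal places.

EV(A) = 0.6 × 62 + 0.4 × (-40) = 37.2 − 16 = 21.2
EV(B) = 0.52 × (-2) + 0.16 × 9 + 0.32 × 77 = -1.04 + 1.44 + 24.64 = 25.04
EV(C) = 0.56 × 47 + 0.28 × 119 + 0.16 × 11 = 26.32 + 33.32 + 1.76 = 61.4
Overall = 0.23 × 21.2 + 0.26 × 25.04 + 0.51 × 61.4 = 4.876 + 6.5104 + 31.314 = 42.7004

$42.70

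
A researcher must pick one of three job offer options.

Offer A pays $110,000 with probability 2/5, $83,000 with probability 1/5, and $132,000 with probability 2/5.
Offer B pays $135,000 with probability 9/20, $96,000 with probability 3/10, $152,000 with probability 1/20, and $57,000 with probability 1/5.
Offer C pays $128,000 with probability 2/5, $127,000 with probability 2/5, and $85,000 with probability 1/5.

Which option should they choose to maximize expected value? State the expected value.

Offer A = 2/5 × 110000 + 1/5 × 83000 + 2/5 × 132000 = 44000 + 16600 + 52800 = 113400
Offer B = 9/20 × 135000 + 3/10 × 96000 + 1/20 × 152000 + 1/5 × 57000 = 60750 + 28800 + 7600 + 11400 = 108550
Offer C = 2/5 × 128000 + 2/5 × 127000 + 1/5 × 85000 = 51200 + 50800 + 17000 = 119000

Offer C ($119,000)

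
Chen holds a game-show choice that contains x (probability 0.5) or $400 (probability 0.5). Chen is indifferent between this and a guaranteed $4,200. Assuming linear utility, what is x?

0.5·x + 0.5·400 = 4200
0.5·x = 4200 − 200 = 4000
x = 4000 / 0.5 = 8000

x = $8,000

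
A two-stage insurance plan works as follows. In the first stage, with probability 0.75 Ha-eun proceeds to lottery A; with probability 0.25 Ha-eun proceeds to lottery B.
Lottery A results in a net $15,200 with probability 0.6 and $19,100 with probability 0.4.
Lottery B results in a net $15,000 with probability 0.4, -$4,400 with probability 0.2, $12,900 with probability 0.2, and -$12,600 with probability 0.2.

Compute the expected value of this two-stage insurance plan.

$13,865

EV(A) = 0.6 × 15200 + 0.4 × 19100 = 9120 + 7640 = 16760
EV(B) = 0.4 × 15000 + 0.2 × (-4400) + 0.2 × 12900 + 0.2 × (-12600) = 6000 − 880 + 2580 − 2520 = 5180
Overall = 0.75 × 16760 + 0.25 × 5180 = 12570 + 1295 = 13865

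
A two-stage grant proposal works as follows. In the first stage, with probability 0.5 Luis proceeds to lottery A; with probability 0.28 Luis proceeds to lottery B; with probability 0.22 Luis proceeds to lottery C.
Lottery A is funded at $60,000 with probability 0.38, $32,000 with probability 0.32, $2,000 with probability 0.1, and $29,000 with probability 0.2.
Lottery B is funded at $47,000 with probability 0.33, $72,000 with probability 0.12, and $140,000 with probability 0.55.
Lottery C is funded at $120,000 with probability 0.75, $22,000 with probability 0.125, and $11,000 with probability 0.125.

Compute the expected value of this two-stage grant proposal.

EV(A) = 0.38 × 60000 + 0.32 × 32000 + 0.1 × 2000 + 0.2 × 29000 = 22800 + 10240 + 200 + 5800 = 39040
EV(B) = 0.33 × 47000 + 0.12 × 72000 + 0.55 × 140000 = 15510 + 8640 + 77000 = 101150
EV(C) = 0.75 × 120000 + 0.125 × 22000 + 0.125 × 11000 = 90000 + 2750 + 1375 = 94125
Overall = 0.5 × 39040 + 0.28 × 101150 + 0.22 × 94125 = 19520 + 28322 + 20707.5 = 68549.5

$68,549.50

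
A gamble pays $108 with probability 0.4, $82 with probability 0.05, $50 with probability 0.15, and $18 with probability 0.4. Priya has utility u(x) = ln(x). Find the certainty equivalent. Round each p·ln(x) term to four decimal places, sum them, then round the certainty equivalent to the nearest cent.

$46.34

E[u] = 0.4·ln(108) + 0.05·ln(82) + 0.15·ln(50) + 0.4·ln(18) = 1.8729 + 0.2203 + 0.5868 + 1.1561 = 3.8361
CE = e^3.8361 ≈ 46.34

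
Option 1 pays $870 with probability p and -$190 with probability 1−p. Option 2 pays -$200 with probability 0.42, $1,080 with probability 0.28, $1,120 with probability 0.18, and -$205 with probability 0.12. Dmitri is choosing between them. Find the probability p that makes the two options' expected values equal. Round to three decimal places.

p = 0.552

EV(Option 2) = 0.42 × (-200) + 0.28 × 1080 + 0.18 × 1120 + 0.12 × (-205) = -84 + 302.4 + 201.6 − 24.6 = 395.4
p·870 + (1−p)·(-190) = 395.4
1060p − 190 = 395.4
p = (395.4 + 190) / 1060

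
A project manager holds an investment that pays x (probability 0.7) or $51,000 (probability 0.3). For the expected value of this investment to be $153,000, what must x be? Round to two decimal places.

0.7·x + 0.3·51000 = 153000
0.7·x = 153000 − 15300 = 137700
x = 137700 / 0.7 = 196714.2857

x = $196,714.29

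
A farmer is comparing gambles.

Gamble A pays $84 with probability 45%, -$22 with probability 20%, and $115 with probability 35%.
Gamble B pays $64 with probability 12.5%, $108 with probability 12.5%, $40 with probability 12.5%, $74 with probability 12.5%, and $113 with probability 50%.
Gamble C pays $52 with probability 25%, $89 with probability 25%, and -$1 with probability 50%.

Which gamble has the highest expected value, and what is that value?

Gamble A = 0.45 × 84 + 0.2 × (-22) + 0.35 × 115 = 37.8 − 4.4 + 40.25 = 73.65
Gamble B = 0.125 × 64 + 0.125 × 108 + 0.125 × 40 + 0.125 × 74 + 0.5 × 113 = 8 + 13.5 + 5 + 9.25 + 56.5 = 92.25
Gamble C = 0.25 × 52 + 0.25 × 89 + 0.5 × (-1) = 13 + 22.25 − 0.5 = 34.75

Gamble B ($92.25)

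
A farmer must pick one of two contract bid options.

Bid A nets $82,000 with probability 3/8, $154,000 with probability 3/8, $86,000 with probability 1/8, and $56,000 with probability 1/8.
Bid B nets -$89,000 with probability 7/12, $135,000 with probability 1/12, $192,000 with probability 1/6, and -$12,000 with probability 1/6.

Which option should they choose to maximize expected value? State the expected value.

Bid A ($106,250)

Bid A = 3/8 × 82000 + 3/8 × 154000 + 1/8 × 86000 + 1/8 × 56000 = 30750 + 57750 + 10750 + 7000 = 106250
Bid B = 7/12 × (-89000) + 1/12 × 135000 + 1/6 × 192000 + 1/6 × (-12000) = -51916.6667 + 11250 + 32000 − 2000 = -10666.6667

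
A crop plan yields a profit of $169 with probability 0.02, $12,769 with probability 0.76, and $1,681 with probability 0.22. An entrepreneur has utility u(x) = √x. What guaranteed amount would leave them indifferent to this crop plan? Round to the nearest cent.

$9,055.43

E[u] = 0.02·√169 + 0.76·√12769 + 0.22·√1681 = 0.02·13 + 0.76·113 + 0.22·41 = 95.16
CE = (95.16)² = 9055.4256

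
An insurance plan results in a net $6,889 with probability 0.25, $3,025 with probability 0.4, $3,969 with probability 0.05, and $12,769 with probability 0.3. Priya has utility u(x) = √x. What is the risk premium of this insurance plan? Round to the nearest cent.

$593.36

E[u] = 0.25·√6889 + 0.4·√3025 + 0.05·√3969 + 0.3·√12769 = 0.25·83 + 0.4·55 + 0.05·63 + 0.3·113 = 79.8
CE = (79.8)² = 6368.04
Risk premium = EV − CE = 6961.4 − 6368.04 = 593.36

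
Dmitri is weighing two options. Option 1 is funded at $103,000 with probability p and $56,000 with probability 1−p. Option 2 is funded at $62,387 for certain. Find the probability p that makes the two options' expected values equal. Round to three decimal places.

p = 0.136

p·103000 + (1−p)·56000 = 62387
47000p + 56000 = 62387
p = (62387 − 56000) / 47000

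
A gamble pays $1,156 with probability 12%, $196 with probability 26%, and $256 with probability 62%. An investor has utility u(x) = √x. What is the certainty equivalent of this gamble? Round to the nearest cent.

E[u] = 0.12·√1156 + 0.26·√196 + 0.62·√256 = 0.12·34 + 0.26·14 + 0.62·16 = 17.64
CE = (17.64)² = 311.1696

$311.17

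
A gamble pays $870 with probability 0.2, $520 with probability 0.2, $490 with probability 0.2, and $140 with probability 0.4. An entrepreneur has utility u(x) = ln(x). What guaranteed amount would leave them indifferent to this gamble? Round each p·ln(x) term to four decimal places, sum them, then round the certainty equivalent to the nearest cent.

$337.01

E[u] = 0.2·ln(870) + 0.2·ln(520) + 0.2·ln(490) + 0.4·ln(140) = 1.3537 + 1.2508 + 1.2389 + 1.9767 = 5.8201
CE = e^5.8201 ≈ 337.01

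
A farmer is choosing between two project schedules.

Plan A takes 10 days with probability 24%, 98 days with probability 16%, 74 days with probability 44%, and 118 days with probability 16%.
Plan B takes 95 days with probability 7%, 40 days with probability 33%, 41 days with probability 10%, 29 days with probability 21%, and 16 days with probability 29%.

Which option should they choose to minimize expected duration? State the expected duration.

Plan A = 0.24 × 10 + 0.16 × 98 + 0.44 × 74 + 0.16 × 118 = 2.4 + 15.68 + 32.56 + 18.88 = 69.52
Plan B = 0.07 × 95 + 0.33 × 40 + 0.1 × 41 + 0.21 × 29 + 0.29 × 16 = 6.65 + 13.2 + 4.1 + 6.09 + 4.64 = 34.68

Plan B (34.68 days)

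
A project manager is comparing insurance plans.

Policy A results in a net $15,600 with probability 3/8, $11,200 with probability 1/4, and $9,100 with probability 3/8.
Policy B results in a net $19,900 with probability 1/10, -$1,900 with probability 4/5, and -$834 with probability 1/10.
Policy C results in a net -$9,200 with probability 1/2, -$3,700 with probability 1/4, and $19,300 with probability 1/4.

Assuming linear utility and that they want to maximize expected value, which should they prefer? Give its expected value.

Policy A = 3/8 × 15600 + 1/4 × 11200 + 3/8 × 9100 = 5850 + 2800 + 3412.5 = 12062.5
Policy B = 1/10 × 19900 + 4/5 × (-1900) + 1/10 × (-834) = 1990 − 1520 − 83.4 = 386.6
Policy C = 1/2 × (-9200) + 1/4 × (-3700) + 1/4 × 19300 = -4600 − 925 + 4825 = -700

Policy A ($12,062.50)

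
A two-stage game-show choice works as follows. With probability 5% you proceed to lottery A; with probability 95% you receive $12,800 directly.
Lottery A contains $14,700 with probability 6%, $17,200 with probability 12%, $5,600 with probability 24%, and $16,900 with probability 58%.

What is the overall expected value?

$12,864.60

EV(A) = 0.06 × 14700 + 0.12 × 17200 + 0.24 × 5600 + 0.58 × 16900 = 882 + 2064 + 1344 + 9802 = 14092
Branch B: 12800 (certain)
Overall = 0.05 × 14092 + 0.95 × 12800 = 704.6 + 12160 = 12864.6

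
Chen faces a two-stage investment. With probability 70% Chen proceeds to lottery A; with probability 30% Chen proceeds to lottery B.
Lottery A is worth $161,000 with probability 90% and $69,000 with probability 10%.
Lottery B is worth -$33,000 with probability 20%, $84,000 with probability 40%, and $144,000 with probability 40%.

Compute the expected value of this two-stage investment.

EV(A) = 0.9 × 161000 + 0.1 × 69000 = 144900 + 6900 = 151800
EV(B) = 0.2 × (-33000) + 0.4 × 84000 + 0.4 × 144000 = -6600 + 33600 + 57600 = 84600
Overall = 0.7 × 151800 + 0.3 × 84600 = 106260 + 25380 = 131640

$131,640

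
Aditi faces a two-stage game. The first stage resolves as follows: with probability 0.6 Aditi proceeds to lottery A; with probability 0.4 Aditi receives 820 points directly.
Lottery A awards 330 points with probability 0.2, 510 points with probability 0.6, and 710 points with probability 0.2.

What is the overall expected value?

EV(A) = 0.2 × 330 + 0.6 × 510 + 0.2 × 710 = 66 + 306 + 142 = 514
Branch B: 820 (certain)
Overall = 0.6 × 514 + 0.4 × 820 = 308.4 + 328 = 636.4

636.4 points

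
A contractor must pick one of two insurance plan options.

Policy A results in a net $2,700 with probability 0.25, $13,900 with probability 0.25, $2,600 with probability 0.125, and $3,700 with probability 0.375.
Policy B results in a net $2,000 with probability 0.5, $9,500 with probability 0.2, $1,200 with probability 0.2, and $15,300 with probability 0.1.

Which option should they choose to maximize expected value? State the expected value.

Policy A = 0.25 × 2700 + 0.25 × 13900 + 0.125 × 2600 + 0.375 × 3700 = 675 + 3475 + 325 + 1387.5 = 5862.5
Policy B = 0.5 × 2000 + 0.2 × 9500 + 0.2 × 1200 + 0.1 × 15300 = 1000 + 1900 + 240 + 1530 = 4670

Policy A ($5,862.50)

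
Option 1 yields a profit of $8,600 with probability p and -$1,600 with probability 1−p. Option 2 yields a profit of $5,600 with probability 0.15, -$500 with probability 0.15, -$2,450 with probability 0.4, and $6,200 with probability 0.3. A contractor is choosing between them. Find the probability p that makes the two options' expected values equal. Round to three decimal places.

p = 0.318

EV(Option 2) = 0.15 × 5600 + 0.15 × (-500) + 0.4 × (-2450) + 0.3 × 6200 = 840 − 75 − 980 + 1860 = 1645
p·8600 + (1−p)·(-1600) = 1645
10200p − 1600 = 1645
p = (1645 + 1600) / 10200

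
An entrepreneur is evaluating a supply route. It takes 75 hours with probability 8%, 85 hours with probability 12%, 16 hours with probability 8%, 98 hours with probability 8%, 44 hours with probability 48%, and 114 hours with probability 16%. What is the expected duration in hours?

64.68 hours

EV = 0.08 × 75 + 0.12 × 85 + 0.08 × 16 + 0.08 × 98 + 0.48 × 44 + 0.16 × 114 = 6 + 10.2 + 1.28 + 7.84 + 21.12 + 18.24 = 64.68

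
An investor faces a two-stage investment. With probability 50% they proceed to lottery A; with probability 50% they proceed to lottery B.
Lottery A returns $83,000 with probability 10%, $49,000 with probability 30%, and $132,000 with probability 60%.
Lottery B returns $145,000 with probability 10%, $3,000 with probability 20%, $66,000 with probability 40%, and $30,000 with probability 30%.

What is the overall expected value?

EV(A) = 0.1 × 83000 + 0.3 × 49000 + 0.6 × 132000 = 8300 + 14700 + 79200 = 102200
EV(B) = 0.1 × 145000 + 0.2 × 3000 + 0.4 × 66000 + 0.3 × 30000 = 14500 + 600 + 26400 + 9000 = 50500
Overall = 0.5 × 102200 + 0.5 × 50500 = 51100 + 25250 = 76350

$76,350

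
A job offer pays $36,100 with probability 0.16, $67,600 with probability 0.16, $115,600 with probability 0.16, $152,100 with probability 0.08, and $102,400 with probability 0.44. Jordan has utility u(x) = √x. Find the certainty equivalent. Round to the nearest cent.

$89,042.56

E[u] = 0.16·√36100 + 0.16·√67600 + 0.16·√115600 + 0.08·√152100 + 0.44·√102400 = 0.16·190 + 0.16·260 + 0.16·340 + 0.08·390 + 0.44·320 = 298.4
CE = (298.4)² = 89042.56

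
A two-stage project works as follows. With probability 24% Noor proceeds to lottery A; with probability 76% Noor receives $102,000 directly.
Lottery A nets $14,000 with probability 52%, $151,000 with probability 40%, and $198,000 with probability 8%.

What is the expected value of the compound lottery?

$97,564.80

EV(A) = 0.52 × 14000 + 0.4 × 151000 + 0.08 × 198000 = 7280 + 60400 + 15840 = 83520
Branch B: 102000 (certain)
Overall = 0.24 × 83520 + 0.76 × 102000 = 20044.8 + 77520 = 97564.8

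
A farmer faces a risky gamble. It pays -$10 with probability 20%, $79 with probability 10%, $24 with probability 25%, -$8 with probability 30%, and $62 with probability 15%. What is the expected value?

$18.80

EV = 0.2 × (-10) + 0.1 × 79 + 0.25 × 24 + 0.3 × (-8) + 0.15 × 62 = -2 + 7.9 + 6 − 2.4 + 9.3 = 18.8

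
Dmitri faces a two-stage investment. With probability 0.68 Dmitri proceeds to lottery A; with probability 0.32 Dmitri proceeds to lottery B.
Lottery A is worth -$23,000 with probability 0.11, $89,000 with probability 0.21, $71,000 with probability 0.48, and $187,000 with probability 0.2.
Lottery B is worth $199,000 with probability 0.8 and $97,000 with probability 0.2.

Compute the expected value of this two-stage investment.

EV(A) = 0.11 × (-23000) + 0.21 × 89000 + 0.48 × 71000 + 0.2 × 187000 = -2530 + 18690 + 34080 + 37400 = 87640
EV(B) = 0.8 × 199000 + 0.2 × 97000 = 159200 + 19400 = 178600
Overall = 0.68 × 87640 + 0.32 × 178600 = 59595.2 + 57152 = 116747.2

$116,747.20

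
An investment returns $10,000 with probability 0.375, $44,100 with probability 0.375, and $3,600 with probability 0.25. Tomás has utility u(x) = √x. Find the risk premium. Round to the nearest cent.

E[u] = 0.375·√10000 + 0.375·√44100 + 0.25·√3600 = 0.375·100 + 0.375·210 + 0.25·60 = 131.25
CE = (131.25)² = 17226.5625
Risk premium = EV − CE = 21187.5 − 17226.5625 = 3960.9375

$3,960.94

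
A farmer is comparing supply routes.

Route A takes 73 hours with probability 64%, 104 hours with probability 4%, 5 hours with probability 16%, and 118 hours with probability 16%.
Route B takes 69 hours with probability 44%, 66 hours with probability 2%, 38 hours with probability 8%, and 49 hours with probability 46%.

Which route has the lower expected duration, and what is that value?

Route B (57.26 hours)

Route A = 0.64 × 73 + 0.04 × 104 + 0.16 × 5 + 0.16 × 118 = 46.72 + 4.16 + 0.8 + 18.88 = 70.56
Route B = 0.44 × 69 + 0.02 × 66 + 0.08 × 38 + 0.46 × 49 = 30.36 + 1.32 + 3.04 + 22.54 = 57.26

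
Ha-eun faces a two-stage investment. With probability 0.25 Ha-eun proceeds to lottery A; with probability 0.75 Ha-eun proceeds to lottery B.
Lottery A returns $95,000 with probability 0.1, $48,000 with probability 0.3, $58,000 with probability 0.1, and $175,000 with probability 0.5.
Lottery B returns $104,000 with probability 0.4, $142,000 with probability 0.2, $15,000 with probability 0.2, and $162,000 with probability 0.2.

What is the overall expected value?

$108,350

EV(A) = 0.1 × 95000 + 0.3 × 48000 + 0.1 × 58000 + 0.5 × 175000 = 9500 + 14400 + 5800 + 87500 = 117200
EV(B) = 0.4 × 104000 + 0.2 × 142000 + 0.2 × 15000 + 0.2 × 162000 = 41600 + 28400 + 3000 + 32400 = 105400
Overall = 0.25 × 117200 + 0.75 × 105400 = 29300 + 79050 = 108350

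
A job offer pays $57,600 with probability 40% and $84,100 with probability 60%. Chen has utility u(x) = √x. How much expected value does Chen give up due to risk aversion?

E[u] = 0.4·√57600 + 0.6·√84100 = 0.4·240 + 0.6·290 = 270
CE = (270)² = 72900
Risk premium = EV − CE = 73500 − 72900 = 600

$600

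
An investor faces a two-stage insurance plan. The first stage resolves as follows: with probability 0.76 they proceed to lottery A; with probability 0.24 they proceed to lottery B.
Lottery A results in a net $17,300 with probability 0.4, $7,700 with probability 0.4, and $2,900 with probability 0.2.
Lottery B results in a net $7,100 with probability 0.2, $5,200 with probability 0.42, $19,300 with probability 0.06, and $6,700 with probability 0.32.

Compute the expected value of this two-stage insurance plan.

EV(A) = 0.4 × 17300 + 0.4 × 7700 + 0.2 × 2900 = 6920 + 3080 + 580 = 10580
EV(B) = 0.2 × 7100 + 0.42 × 5200 + 0.06 × 19300 + 0.32 × 6700 = 1420 + 2184 + 1158 + 2144 = 6906
Overall = 0.76 × 10580 + 0.24 × 6906 = 8040.8 + 1657.44 = 9698.24

$9,698.24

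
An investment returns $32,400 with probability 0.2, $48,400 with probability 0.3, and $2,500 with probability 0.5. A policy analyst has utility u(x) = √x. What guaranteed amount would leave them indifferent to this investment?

$16,129

E[u] = 0.2·√32400 + 0.3·√48400 + 0.5·√2500 = 0.2·180 + 0.3·220 + 0.5·50 = 127
CE = (127)² = 16129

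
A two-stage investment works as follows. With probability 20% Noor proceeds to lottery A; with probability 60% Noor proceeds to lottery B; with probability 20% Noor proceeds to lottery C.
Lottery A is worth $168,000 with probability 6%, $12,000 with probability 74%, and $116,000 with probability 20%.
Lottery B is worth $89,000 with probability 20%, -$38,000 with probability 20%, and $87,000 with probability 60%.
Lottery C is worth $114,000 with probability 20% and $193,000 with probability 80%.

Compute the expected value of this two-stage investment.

EV(A) = 0.06 × 168000 + 0.74 × 12000 + 0.2 × 116000 = 10080 + 8880 + 23200 = 42160
EV(B) = 0.2 × 89000 + 0.2 × (-38000) + 0.6 × 87000 = 17800 − 7600 + 52200 = 62400
EV(C) = 0.2 × 114000 + 0.8 × 193000 = 22800 + 154400 = 177200
Overall = 0.2 × 42160 + 0.6 × 62400 + 0.2 × 177200 = 8432 + 37440 + 35440 = 81312

$81,312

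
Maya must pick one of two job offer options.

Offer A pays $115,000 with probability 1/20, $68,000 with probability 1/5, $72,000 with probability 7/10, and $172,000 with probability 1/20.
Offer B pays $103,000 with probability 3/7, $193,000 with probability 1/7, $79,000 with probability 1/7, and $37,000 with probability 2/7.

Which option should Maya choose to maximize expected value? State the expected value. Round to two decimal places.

Offer A = 1/20 × 115000 + 1/5 × 68000 + 7/10 × 72000 + 1/20 × 172000 = 5750 + 13600 + 50400 + 8600 = 78350
Offer B = 3/7 × 103000 + 1/7 × 193000 + 1/7 × 79000 + 2/7 × 37000 = 44142.8571 + 27571.4286 + 11285.7143 + 10571.4286 = 93571.4286

Offer B ($93,571.43)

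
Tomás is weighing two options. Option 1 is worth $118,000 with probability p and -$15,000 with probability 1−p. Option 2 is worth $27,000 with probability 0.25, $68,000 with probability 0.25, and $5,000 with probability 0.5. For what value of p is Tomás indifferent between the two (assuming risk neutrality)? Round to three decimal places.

p = 0.310

EV(Option 2) = 0.25 × 27000 + 0.25 × 68000 + 0.5 × 5000 = 6750 + 17000 + 2500 = 26250
p·118000 + (1−p)·(-15000) = 26250
133000p − 15000 = 26250
p = (26250 + 15000) / 133000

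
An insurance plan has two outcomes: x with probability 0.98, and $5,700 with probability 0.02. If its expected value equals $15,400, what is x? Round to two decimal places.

0.98·x + 0.02·5700 = 15400
0.98·x = 15400 − 114 = 15286
x = 15286 / 0.98 = 15597.9592

x = $15,597.96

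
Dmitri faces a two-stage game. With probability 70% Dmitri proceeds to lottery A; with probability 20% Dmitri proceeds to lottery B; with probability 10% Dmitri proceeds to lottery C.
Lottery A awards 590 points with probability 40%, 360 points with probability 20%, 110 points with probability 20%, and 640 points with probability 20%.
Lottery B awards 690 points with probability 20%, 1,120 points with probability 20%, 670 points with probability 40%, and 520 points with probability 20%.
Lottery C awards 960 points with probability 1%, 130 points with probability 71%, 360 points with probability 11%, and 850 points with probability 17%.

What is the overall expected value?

EV(A) = 0.4 × 590 + 0.2 × 360 + 0.2 × 110 + 0.2 × 640 = 236 + 72 + 22 + 128 = 458
EV(B) = 0.2 × 690 + 0.2 × 1120 + 0.4 × 670 + 0.2 × 520 = 138 + 224 + 268 + 104 = 734
EV(C) = 0.01 × 960 + 0.71 × 130 + 0.11 × 360 + 0.17 × 850 = 9.6 + 92.3 + 39.6 + 144.5 = 286
Overall = 0.7 × 458 + 0.2 × 734 + 0.1 × 286 = 320.6 + 146.8 + 28.6 = 496

496 points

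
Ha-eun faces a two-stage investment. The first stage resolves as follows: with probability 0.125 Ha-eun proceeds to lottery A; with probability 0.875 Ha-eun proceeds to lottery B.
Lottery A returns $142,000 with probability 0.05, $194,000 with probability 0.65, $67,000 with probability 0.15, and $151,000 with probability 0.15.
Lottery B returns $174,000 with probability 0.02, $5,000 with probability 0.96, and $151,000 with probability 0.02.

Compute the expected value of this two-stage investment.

EV(A) = 0.05 × 142000 + 0.65 × 194000 + 0.15 × 67000 + 0.15 × 151000 = 7100 + 126100 + 10050 + 22650 = 165900
EV(B) = 0.02 × 174000 + 0.96 × 5000 + 0.02 × 151000 = 3480 + 4800 + 3020 = 11300
Overall = 0.125 × 165900 + 0.875 × 11300 = 20737.5 + 9887.5 = 30625

$30,625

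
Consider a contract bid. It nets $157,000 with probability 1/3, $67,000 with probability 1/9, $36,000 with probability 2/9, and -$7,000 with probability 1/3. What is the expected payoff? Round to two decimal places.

$65,444.44

EV = 1/3 × 157000 + 1/9 × 67000 + 2/9 × 36000 + 1/3 × (-7000) = 52333.3333 + 7444.4444 + 8000 − 2333.3333 = 65444.4444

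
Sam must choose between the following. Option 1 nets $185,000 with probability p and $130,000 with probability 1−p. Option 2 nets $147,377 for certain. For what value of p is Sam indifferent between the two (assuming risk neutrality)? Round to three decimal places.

p·185000 + (1−p)·130000 = 147377
55000p + 130000 = 147377
p = (147377 − 130000) / 55000

p = 0.316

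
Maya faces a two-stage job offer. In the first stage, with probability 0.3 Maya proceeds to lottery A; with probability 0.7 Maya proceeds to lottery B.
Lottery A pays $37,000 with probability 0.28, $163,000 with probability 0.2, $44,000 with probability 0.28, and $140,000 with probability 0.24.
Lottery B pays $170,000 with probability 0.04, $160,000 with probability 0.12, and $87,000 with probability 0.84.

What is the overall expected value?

EV(A) = 0.28 × 37000 + 0.2 × 163000 + 0.28 × 44000 + 0.24 × 140000 = 10360 + 32600 + 12320 + 33600 = 88880
EV(B) = 0.04 × 170000 + 0.12 × 160000 + 0.84 × 87000 = 6800 + 19200 + 73080 = 99080
Overall = 0.3 × 88880 + 0.7 × 99080 = 26664 + 69356 = 96020

$96,020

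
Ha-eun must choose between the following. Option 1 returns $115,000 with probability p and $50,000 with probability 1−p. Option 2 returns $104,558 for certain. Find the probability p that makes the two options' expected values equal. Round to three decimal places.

p = 0.839

p·115000 + (1−p)·50000 = 104558
65000p + 50000 = 104558
p = (104558 − 50000) / 65000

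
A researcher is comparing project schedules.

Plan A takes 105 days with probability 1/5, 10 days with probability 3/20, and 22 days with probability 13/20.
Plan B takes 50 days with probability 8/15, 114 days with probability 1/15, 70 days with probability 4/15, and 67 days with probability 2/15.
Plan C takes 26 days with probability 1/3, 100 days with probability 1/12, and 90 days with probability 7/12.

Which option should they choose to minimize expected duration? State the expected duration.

Plan A (36.8 days)

Plan A = 1/5 × 105 + 3/20 × 10 + 13/20 × 22 = 21 + 1.5 + 14.3 = 36.8
Plan B = 8/15 × 50 + 1/15 × 114 + 4/15 × 70 + 2/15 × 67 = 26.6667 + 7.6 + 18.6667 + 8.9333 = 61.8667
Plan C = 1/3 × 26 + 1/12 × 100 + 7/12 × 90 = 8.6667 + 8.3333 + 52.5 = 69.5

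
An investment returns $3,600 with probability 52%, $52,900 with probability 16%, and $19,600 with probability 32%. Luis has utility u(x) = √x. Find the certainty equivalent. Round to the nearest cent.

E[u] = 0.52·√3600 + 0.16·√52900 + 0.32·√19600 = 0.52·60 + 0.16·230 + 0.32·140 = 112.8
CE = (112.8)² = 12723.84

$12,723.84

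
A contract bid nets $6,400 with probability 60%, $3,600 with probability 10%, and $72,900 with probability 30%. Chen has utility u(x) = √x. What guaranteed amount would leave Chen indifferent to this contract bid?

E[u] = 0.6·√6400 + 0.1·√3600 + 0.3·√72900 = 0.6·80 + 0.1·60 + 0.3·270 = 135
CE = (135)² = 18225

$18,225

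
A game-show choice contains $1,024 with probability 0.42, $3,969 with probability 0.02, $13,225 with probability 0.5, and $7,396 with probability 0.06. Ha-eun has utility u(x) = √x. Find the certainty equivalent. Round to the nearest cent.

E[u] = 0.42·√1024 + 0.02·√3969 + 0.5·√13225 + 0.06·√7396 = 0.42·32 + 0.02·63 + 0.5·115 + 0.06·86 = 77.36
CE = (77.36)² = 5984.5696

$5,984.57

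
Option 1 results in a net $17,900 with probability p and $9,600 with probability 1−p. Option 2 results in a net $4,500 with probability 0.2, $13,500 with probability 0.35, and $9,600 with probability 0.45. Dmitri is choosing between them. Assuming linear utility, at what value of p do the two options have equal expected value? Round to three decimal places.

p = 0.042

EV(Option 2) = 0.2 × 4500 + 0.35 × 13500 + 0.45 × 9600 = 900 + 4725 + 4320 = 9945
p·17900 + (1−p)·9600 = 9945
8300p + 9600 = 9945
p = (9945 − 9600) / 8300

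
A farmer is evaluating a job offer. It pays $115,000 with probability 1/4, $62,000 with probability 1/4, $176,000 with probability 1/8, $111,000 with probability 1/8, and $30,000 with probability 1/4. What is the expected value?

EV = 1/4 × 115000 + 1/4 × 62000 + 1/8 × 176000 + 1/8 × 111000 + 1/4 × 30000 = 28750 + 15500 + 22000 + 13875 + 7500 = 87625

$87,625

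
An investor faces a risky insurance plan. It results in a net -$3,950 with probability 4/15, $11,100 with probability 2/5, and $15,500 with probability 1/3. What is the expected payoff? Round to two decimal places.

$8,553.33

EV = 4/15 × (-3950) + 2/5 × 11100 + 1/3 × 15500 = -1053.3333 + 4440 + 5166.6667 = 8553.3333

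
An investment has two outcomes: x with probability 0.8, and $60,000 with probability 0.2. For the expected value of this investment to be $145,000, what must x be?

0.8·x + 0.2·60000 = 145000
0.8·x = 145000 − 12000 = 133000
x = 133000 / 0.8 = 166250

x = $166,250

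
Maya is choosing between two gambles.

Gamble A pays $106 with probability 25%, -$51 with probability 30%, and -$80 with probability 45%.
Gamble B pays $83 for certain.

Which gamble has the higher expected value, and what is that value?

Gamble A = 0.25 × 106 + 0.3 × (-51) + 0.45 × (-80) = 26.5 − 15.3 − 36 = -24.8
Gamble B: 83 (certain)

Gamble B ($83)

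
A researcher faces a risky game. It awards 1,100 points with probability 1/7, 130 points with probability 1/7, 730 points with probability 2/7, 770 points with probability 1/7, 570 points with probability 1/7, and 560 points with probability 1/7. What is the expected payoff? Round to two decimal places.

655.71 points

EV = 1/7 × 1100 + 1/7 × 130 + 2/7 × 730 + 1/7 × 770 + 1/7 × 570 + 1/7 × 560 = 157.1429 + 18.5714 + 208.5714 + 110 + 81.4286 + 80 = 655.7143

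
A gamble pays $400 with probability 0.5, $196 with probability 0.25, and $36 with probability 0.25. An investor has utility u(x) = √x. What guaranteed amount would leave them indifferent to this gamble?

$225

E[u] = 0.5·√400 + 0.25·√196 + 0.25·√36 = 0.5·20 + 0.25·14 + 0.25·6 = 15
CE = (15)² = 225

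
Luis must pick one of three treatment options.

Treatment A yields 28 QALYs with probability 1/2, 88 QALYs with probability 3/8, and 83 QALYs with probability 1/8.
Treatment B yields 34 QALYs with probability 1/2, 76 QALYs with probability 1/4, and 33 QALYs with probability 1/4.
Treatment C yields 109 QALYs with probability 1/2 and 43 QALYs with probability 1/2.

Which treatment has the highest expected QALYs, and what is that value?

Treatment C (76 QALYs)

Treatment A = 1/2 × 28 + 3/8 × 88 + 1/8 × 83 = 14 + 33 + 10.375 = 57.375
Treatment B = 1/2 × 34 + 1/4 × 76 + 1/4 × 33 = 17 + 19 + 8.25 = 44.25
Treatment C = 1/2 × 109 + 1/2 × 43 = 54.5 + 21.5 = 76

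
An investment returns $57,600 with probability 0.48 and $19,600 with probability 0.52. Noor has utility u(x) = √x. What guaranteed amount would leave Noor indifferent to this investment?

E[u] = 0.48·√57600 + 0.52·√19600 = 0.48·240 + 0.52·140 = 188
CE = (188)² = 35344

$35,344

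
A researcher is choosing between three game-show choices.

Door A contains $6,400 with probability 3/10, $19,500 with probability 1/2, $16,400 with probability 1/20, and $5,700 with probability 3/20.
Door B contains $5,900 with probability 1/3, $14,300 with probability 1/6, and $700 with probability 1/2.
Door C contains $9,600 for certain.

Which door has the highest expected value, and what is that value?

Door A = 3/10 × 6400 + 1/2 × 19500 + 1/20 × 16400 + 3/20 × 5700 = 1920 + 9750 + 820 + 855 = 13345
Door B = 1/3 × 5900 + 1/6 × 14300 + 1/2 × 700 = 1966.6667 + 2383.3333 + 350 = 4700
Door C: 9600 (certain)

Door A ($13,345)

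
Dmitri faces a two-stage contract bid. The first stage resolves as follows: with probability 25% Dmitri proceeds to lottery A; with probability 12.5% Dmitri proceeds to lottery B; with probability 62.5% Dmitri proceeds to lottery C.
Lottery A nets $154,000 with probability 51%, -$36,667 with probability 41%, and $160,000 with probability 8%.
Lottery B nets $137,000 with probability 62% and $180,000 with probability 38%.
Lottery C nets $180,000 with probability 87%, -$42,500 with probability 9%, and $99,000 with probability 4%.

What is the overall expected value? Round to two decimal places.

$136,203.51

EV(A) = 0.51 × 154000 + 0.41 × (-36667) + 0.08 × 160000 = 78540 − 15033.47 + 12800 = 76306.53
EV(B) = 0.62 × 137000 + 0.38 × 180000 = 84940 + 68400 = 153340
EV(C) = 0.87 × 180000 + 0.09 × (-42500) + 0.04 × 99000 = 156600 − 3825 + 3960 = 156735
Overall = 0.25 × 76306.53 + 0.125 × 153340 + 0.625 × 156735 = 19076.6325 + 19167.5 + 97959.375 = 136203.5075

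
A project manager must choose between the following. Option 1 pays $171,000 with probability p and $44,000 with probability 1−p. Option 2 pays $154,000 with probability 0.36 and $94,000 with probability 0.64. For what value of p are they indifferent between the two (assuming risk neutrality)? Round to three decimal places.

p = 0.564

EV(Option 2) = 0.36 × 154000 + 0.64 × 94000 = 55440 + 60160 = 115600
p·171000 + (1−p)·44000 = 115600
127000p + 44000 = 115600
p = (115600 − 44000) / 127000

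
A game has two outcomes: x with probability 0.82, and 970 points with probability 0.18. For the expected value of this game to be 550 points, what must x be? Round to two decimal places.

x = 457.80 points

0.82·x + 0.18·970 = 550
0.82·x = 550 − 174.6 = 375.4
x = 375.4 / 0.82 = 457.8049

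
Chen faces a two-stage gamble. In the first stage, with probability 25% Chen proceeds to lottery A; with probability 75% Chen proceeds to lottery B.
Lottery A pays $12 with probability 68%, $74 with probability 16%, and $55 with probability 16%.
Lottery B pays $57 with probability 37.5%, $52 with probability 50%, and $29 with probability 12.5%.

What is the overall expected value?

$45.45

EV(A) = 0.68 × 12 + 0.16 × 74 + 0.16 × 55 = 8.16 + 11.84 + 8.8 = 28.8
EV(B) = 0.375 × 57 + 0.5 × 52 + 0.125 × 29 = 21.375 + 26 + 3.625 = 51
Overall = 0.25 × 28.8 + 0.75 × 51 = 7.2 + 38.25 = 45.45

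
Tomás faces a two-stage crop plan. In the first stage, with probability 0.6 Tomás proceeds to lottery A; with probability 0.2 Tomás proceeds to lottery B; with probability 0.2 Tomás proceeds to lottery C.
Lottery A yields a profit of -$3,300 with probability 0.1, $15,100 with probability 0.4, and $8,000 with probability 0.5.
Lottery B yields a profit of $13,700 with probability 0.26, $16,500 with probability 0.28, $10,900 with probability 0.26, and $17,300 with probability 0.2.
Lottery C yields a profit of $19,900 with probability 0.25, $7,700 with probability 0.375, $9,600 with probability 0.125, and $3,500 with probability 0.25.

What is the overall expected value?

$10,708.70

EV(A) = 0.1 × (-3300) + 0.4 × 15100 + 0.5 × 8000 = -330 + 6040 + 4000 = 9710
EV(B) = 0.26 × 13700 + 0.28 × 16500 + 0.26 × 10900 + 0.2 × 17300 = 3562 + 4620 + 2834 + 3460 = 14476
EV(C) = 0.25 × 19900 + 0.375 × 7700 + 0.125 × 9600 + 0.25 × 3500 = 4975 + 2887.5 + 1200 + 875 = 9937.5
Overall = 0.6 × 9710 + 0.2 × 14476 + 0.2 × 9937.5 = 5826 + 2895.2 + 1987.5 = 10708.7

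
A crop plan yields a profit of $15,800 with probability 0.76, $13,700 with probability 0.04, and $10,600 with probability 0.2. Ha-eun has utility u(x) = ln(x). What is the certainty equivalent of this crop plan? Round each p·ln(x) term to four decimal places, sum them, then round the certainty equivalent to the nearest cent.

$14,504.29

E[u] = 0.76·ln(15800) + 0.04·ln(13700) + 0.2·ln(10600) = 7.3475 + 0.3810 + 1.8537 = 9.5822
CE = e^9.5822 ≈ 14504.29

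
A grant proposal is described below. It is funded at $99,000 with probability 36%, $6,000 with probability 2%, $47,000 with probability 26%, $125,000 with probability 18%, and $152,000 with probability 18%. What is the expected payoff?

$97,840

EV = 0.36 × 99000 + 0.02 × 6000 + 0.26 × 47000 + 0.18 × 125000 + 0.18 × 152000 = 35640 + 120 + 12220 + 22500 + 27360 = 97840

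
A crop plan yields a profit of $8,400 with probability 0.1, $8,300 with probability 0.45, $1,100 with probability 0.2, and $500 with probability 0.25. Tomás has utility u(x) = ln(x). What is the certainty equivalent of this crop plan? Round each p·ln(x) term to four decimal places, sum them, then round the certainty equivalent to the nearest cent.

E[u] = 0.1·ln(8400) + 0.45·ln(8300) + 0.2·ln(1100) + 0.25·ln(500) = 0.9036 + 4.0608 + 1.4006 + 1.5537 = 7.9187
CE = e^7.9187 ≈ 2748.20

$2,748.20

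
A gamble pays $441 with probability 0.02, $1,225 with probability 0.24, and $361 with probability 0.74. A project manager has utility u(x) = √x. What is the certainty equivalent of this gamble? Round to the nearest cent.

$523.49

E[u] = 0.02·√441 + 0.24·√1225 + 0.74·√361 = 0.02·21 + 0.24·35 + 0.74·19 = 22.88
CE = (22.88)² = 523.4944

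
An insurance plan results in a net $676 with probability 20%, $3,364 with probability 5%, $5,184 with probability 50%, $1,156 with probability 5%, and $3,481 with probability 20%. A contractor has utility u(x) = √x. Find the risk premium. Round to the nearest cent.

E[u] = 0.2·√676 + 0.05·√3364 + 0.5·√5184 + 0.05·√1156 + 0.2·√3481 = 0.2·26 + 0.05·58 + 0.5·72 + 0.05·34 + 0.2·59 = 57.6
CE = (57.6)² = 3317.76
Risk premium = EV − CE = 3649.4 − 3317.76 = 331.64

$331.64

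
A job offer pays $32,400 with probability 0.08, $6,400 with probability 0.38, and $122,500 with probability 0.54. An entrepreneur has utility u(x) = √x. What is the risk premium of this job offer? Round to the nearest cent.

E[u] = 0.08·√32400 + 0.38·√6400 + 0.54·√122500 = 0.08·180 + 0.38·80 + 0.54·350 = 233.8
CE = (233.8)² = 54662.44
Risk premium = EV − CE = 71174 − 54662.44 = 16511.56

$16,511.56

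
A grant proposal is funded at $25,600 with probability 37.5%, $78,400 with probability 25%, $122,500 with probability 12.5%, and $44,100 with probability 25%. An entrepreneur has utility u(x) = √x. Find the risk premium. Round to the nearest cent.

$4,348.44

E[u] = 0.375·√25600 + 0.25·√78400 + 0.125·√122500 + 0.25·√44100 = 0.375·160 + 0.25·280 + 0.125·350 + 0.25·210 = 226.25
CE = (226.25)² = 51189.0625
Risk premium = EV − CE = 55537.5 − 51189.0625 = 4348.4375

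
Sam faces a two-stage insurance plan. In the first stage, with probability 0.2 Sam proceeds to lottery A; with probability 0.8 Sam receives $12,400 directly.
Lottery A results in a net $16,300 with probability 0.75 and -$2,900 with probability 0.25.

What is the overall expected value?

EV(A) = 0.75 × 16300 + 0.25 × (-2900) = 12225 − 725 = 11500
Branch B: 12400 (certain)
Overall = 0.2 × 11500 + 0.8 × 12400 = 2300 + 9920 = 12220

$12,220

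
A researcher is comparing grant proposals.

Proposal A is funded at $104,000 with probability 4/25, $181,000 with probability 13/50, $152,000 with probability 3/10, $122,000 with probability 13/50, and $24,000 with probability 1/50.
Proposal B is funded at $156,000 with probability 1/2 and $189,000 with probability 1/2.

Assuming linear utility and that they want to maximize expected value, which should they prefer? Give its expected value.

Proposal A = 4/25 × 104000 + 13/50 × 181000 + 3/10 × 152000 + 13/50 × 122000 + 1/50 × 24000 = 16640 + 47060 + 45600 + 31720 + 480 = 141500
Proposal B = 1/2 × 156000 + 1/2 × 189000 = 78000 + 94500 = 172500

Proposal B ($172,500)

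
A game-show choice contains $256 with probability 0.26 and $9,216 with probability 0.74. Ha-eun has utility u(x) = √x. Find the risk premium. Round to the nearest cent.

$1,231.36

E[u] = 0.26·√256 + 0.74·√9216 = 0.26·16 + 0.74·96 = 75.2
CE = (75.2)² = 5655.04
Risk premium = EV − CE = 6886.4 − 5655.04 = 1231.36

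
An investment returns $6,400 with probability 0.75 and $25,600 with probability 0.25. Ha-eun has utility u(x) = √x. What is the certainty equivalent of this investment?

E[u] = 0.75·√6400 + 0.25·√25600 = 0.75·80 + 0.25·160 = 100
CE = (100)² = 10000

$10,000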